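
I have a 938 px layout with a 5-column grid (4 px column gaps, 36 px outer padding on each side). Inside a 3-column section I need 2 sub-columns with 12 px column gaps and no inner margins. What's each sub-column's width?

Inside the margins: 938 − 72 = 866 px.
Subtracting 4 column gaps of 4 leaves 850 for 5 columns, so c = 170 px.
3-column span = 3·170 + 2·4 = 518 px.
2 columns + 1 column gap: 2d + 1·12 = 518.
2d = 518 − 12 = 506, so d = 253 px.

253 px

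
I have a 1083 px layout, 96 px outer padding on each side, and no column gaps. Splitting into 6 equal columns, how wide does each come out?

148.5 px

Inside the margins: 1083 − 192 = 891 px.
6c = 891 → c = 148.5 px.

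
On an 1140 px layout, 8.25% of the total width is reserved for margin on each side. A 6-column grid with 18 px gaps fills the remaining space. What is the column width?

143.65 px

Each margin = 8.25% of 1140 = 94.05 px; content = 1140 − 2·94.05 = 951.9 px.
6c + 5·18 = 951.9 → 6c = 861.9 → c = 143.65 px.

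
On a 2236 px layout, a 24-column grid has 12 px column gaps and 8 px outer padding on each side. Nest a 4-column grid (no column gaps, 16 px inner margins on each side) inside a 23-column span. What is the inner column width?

523.75 px

Take off 16 px of margins, leaving 2220 px.
24c + 23·12 = 2220 → 24c = 1944 → c = 81 px.
Span of 23: 23·81 + 22·12 = 1863 + 264 = 2127 px.
Inner content = 2127 − 2·16 = 2095 px.
4d = 2095 → d = 523.75 px.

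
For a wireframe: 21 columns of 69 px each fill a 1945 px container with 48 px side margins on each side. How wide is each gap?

Subtract both margins: 1945 − 2·48 = 1849 px.
21·69 + 20g = 1849 → 20g = 400 → g = 20 px.

20 px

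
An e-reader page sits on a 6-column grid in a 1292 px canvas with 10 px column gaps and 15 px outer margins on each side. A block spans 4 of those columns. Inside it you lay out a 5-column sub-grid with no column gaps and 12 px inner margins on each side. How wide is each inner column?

Subtract both margins: 1292 − 2·15 = 1262 px.
1262 − 5·10 = 1212; ÷6 gives c = 202 px.
Span of 4: 4·202 + 3·10 = 808 + 30 = 838 px.
Inner content = 838 − 2·12 = 814 px.
5d = 814 → d = 162.8 px.

162.8 px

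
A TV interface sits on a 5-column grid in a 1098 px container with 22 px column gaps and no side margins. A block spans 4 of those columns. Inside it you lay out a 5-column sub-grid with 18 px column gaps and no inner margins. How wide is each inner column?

160.4 px

Subtracting 4 column gaps of 22 leaves 1010 for 5 columns, so c = 202 px.
Span of 4: 4·202 + 3·22 = 808 + 66 = 874 px.
874 − 4·18 = 802; ÷5 gives d = 160.4 px.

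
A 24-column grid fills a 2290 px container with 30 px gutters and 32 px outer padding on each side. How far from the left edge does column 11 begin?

Content = 2290 − 2·32 = 2226 px.
24 columns + 23 gutters: 24c + 23·30 = 2226.
24c = 2226 − 690 = 1536, so c = 64 px.
Column 11 starts at margin + 10·(column + gutter) = 32 + 10·94 = 972 px.

972 px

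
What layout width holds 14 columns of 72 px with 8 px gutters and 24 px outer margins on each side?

Layout = 2·24 + 14·72 + 13·8 = 48 + 1008 + 104 = 1160 px.

1160 px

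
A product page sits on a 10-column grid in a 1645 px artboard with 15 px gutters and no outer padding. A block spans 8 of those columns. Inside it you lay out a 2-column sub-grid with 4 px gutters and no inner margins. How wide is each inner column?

1645 − 9·15 = 1510; ÷10 gives c = 151 px.
8 columns plus 7 gutters: 1208 + 105 = 1313 px.
2 columns + 1 gutter: 2d + 1·4 = 1313.
2d = 1313 − 4 = 1309, so d = 654.5 px.

654.5 px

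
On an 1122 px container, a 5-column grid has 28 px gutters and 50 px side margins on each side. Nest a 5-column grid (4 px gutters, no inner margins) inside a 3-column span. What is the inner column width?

117.2 px

Inside the margins: 1122 − 100 = 1022 px.
5c + 4·28 = 1022 → 5c = 910 → c = 182 px.
Span of 3: 3·182 + 2·28 = 546 + 56 = 602 px.
Subtracting 4 gutters of 4 leaves 586 for 5 columns, so d = 117.2 px.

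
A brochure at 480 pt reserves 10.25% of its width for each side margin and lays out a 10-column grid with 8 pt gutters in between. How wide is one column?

Each margin = 10.25% of 480 = 49.2 pt; content = 480 − 2·49.2 = 381.6 pt.
10 columns + 9 gutters: 10c + 9·8 = 381.6.
10c = 381.6 − 72 = 309.6, so c = 30.96 pt.

30.96 pt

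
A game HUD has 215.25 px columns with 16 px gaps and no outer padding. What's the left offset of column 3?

Each column+gutter stride is 231.25 px; with no margin, 2 of them is 462.5 px.

462.5 px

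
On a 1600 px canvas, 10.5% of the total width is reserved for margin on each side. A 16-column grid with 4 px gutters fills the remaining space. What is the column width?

75.25 px

1600 × (1 − 2·10.5%) = 1600 × 79% = 1264 px for the columns.
16 columns + 15 gutters: 16c + 15·4 = 1264.
16c = 1264 − 60 = 1204, so c = 75.25 px.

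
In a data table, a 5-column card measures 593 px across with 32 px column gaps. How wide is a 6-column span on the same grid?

5c + 4·32 = 593 → 5c = 465 → c = 93 px.
6 columns plus 5 column gaps: 558 + 160 = 718 px.

718 px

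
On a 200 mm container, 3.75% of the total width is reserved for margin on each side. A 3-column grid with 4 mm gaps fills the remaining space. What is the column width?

200 × (1 − 2·3.75%) = 200 × 92.5% = 185 mm for the columns.
3c + 2·4 = 185 → 3c = 177 → c = 59 mm.

59 mm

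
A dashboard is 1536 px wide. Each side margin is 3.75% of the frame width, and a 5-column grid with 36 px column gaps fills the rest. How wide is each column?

255.36 px

Each margin = 3.75% of 1536 = 57.6 px; content = 1536 − 2·57.6 = 1420.8 px.
5 columns + 4 column gaps: 5c + 4·36 = 1420.8.
5c = 1420.8 − 144 = 1276.8, so c = 255.36 px.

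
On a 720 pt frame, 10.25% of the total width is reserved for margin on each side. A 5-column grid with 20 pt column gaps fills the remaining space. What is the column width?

98.48 pt

720 × (1 − 2·10.25%) = 720 × 79.5% = 572.4 pt for the columns.
Subtracting 4 column gaps of 20 leaves 492.4 for 5 columns, so c = 98.48 pt.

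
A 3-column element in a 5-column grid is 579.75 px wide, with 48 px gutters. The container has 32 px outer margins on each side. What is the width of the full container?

1062.25 px

Subtracting 2 gutters of 48 leaves 483.75 for 3 columns, so c = 161.25 px.
Container = 2·32 + 5·161.25 + 4·48 = 64 + 806.25 + 192 = 1062.25 px.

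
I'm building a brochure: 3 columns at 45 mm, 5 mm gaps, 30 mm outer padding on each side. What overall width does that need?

Total width: 2·30 + 3·45 + 2·5 = 205 mm.

205 mm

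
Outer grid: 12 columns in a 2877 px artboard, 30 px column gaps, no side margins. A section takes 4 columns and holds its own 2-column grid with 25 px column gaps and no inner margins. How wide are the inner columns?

12c + 11·30 = 2877 → 12c = 2547 → c = 212.25 px.
4 columns plus 3 column gaps: 849 + 90 = 939 px.
939 − 1·25 = 914; ÷2 gives d = 457 px.

457 px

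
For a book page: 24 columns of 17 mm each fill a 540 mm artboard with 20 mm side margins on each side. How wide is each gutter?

Inside the margins: 540 − 40 = 500 mm.
Columns use 408 mm, leaving 92 mm across 23 gutters = 4 mm each.

4 mm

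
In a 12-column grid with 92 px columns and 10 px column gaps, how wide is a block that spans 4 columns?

4 columns plus 3 column gaps: 368 + 30 = 398 px.

398 px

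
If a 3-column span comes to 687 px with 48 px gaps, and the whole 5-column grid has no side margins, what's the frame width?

1177 px

Subtracting 2 gaps of 48 leaves 591 for 3 columns, so c = 197 px.
Total width: 5·197 + 4·48 = 1177 px.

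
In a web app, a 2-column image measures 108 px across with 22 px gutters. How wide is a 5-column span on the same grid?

303 px

108 − 1·22 = 86; ÷2 gives c = 43 px.
5-column span = 5·43 + 4·22 = 303 px.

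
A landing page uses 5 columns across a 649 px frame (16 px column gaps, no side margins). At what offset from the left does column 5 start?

532 px

5 columns + 4 column gaps: 5c + 4·16 = 649.
5c = 649 − 64 = 585, so c = 117 px.
Each column+gutter stride is 133 px; with no margin, 4 of them is 532 px.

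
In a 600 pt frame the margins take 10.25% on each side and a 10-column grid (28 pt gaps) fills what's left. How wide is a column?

Each margin = 10.25% of 600 = 61.5 pt; content = 600 − 2·61.5 = 477 pt.
Subtracting 9 gaps of 28 leaves 225 for 10 columns, so c = 22.5 pt.

22.5 pt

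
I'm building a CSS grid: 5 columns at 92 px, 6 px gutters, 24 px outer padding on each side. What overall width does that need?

532 px

Adding margins, columns and gutters: 48 + 460 + 24 = 532 px.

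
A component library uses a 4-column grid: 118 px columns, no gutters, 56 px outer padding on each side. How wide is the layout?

584 px

Total width: 2·56 + 4·118 = 584 px.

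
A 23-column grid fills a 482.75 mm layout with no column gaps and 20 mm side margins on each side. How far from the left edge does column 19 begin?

366.5 mm

Content = 482.75 − 2·20 = 442.75 mm.
442.75 / 23 = 19.25 mm per column.
Each column+gutter stride is 19.25 mm; 18 of them past the 20 mm margin is 20 + 346.5 = 366.5 mm.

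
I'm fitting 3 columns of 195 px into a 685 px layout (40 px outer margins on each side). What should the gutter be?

10 px

Take off 80 px of margins, leaving 605 px.
Columns use 585 px, leaving 20 px across 2 gutters = 10 px each.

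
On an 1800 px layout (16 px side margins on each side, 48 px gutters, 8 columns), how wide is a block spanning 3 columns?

633 px

Subtract both margins: 1800 − 2·16 = 1768 px.
8c + 7·48 = 1768 → 8c = 1432 → c = 179 px.
3 columns plus 2 gutters: 537 + 96 = 633 px.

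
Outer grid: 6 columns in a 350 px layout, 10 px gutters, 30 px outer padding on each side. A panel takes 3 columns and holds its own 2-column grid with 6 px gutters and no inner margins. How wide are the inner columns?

67 px

Inside the margins: 350 − 60 = 290 px.
6c + 5·10 = 290 → 6c = 240 → c = 40 px.
Span of 3: 3·40 + 2·10 = 120 + 20 = 140 px.
140 − 1·6 = 134; ÷2 gives d = 67 px.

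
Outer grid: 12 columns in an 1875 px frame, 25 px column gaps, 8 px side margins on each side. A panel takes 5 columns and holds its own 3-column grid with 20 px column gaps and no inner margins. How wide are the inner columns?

240 px

Outer content = 1875 − 2·8 = 1859 px.
Subtracting 11 column gaps of 25 leaves 1584 for 12 columns, so c = 132 px.
5-column span = 5·132 + 4·25 = 760 px.
3 columns + 2 column gaps: 3d + 2·20 = 760.
3d = 760 − 40 = 720, so d = 240 px.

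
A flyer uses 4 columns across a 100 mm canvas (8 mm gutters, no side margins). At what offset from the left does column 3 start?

54 mm

Subtracting 3 gutters of 8 leaves 76 for 4 columns, so c = 19 mm.
No margin, so column 3 starts at 2·(column + gutter) = 2·27 = 54 mm.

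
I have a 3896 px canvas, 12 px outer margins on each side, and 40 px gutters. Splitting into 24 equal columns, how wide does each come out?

Take off 24 px of margins, leaving 3872 px.
24c + 23·40 = 3872 → 24c = 2952 → c = 123 px.

123 px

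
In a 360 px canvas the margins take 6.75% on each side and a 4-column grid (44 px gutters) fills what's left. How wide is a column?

Each margin = 6.75% of 360 = 24.3 px; content = 360 − 2·24.3 = 311.4 px.
4c + 3·44 = 311.4 → 4c = 179.4 → c = 44.85 px.

44.85 px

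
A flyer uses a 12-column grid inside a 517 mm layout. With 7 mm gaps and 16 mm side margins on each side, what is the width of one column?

34 mm

Content width = 517 − 2·16 = 485 mm.
12 columns + 11 gaps: 12c + 11·7 = 485.
12c = 485 − 77 = 408, so c = 34 mm.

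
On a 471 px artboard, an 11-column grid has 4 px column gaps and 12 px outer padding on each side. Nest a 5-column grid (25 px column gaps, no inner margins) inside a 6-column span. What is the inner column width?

28.4 px

Outer content = 471 − 2·12 = 447 px.
11c + 10·4 = 447 → 11c = 407 → c = 37 px.
6-column span = 6·37 + 5·4 = 242 px.
Subtracting 4 column gaps of 25 leaves 142 for 5 columns, so d = 28.4 px.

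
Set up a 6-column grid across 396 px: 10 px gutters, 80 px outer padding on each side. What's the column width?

Subtract both margins: 396 − 2·80 = 236 px.
6 columns + 5 gutters: 6c + 5·10 = 236.
6c = 236 − 50 = 186, so c = 31 px.

31 px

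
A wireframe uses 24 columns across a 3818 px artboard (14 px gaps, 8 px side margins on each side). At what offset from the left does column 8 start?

1121 px

Inside the margins: 3818 − 16 = 3802 px.
24c + 23·14 = 3802 → 24c = 3480 → c = 145 px.
Before column 8: the margin + 7 columns + 7 gaps.
Offset = 8 + 7·(145 + 14) = 8 + 1113 = 1121 px.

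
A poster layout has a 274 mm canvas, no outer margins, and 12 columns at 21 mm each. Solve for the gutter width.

Columns use 252 mm, leaving 22 mm across 11 gutters = 2 mm each.

2 mm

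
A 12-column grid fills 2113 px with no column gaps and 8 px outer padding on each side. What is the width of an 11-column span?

1922.25 px

Subtract both margins: 2113 − 2·8 = 2097 px.
12c = 2097 → c = 174.75 px.
11-column span = 11·174.75 = 1922.25 px.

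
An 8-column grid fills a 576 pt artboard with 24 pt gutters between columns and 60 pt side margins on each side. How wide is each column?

Inside the margins: 576 − 120 = 456 pt.
8 columns + 7 gutters: 8c + 7·24 = 456.
8c = 456 − 168 = 288, so c = 36 pt.

36 pt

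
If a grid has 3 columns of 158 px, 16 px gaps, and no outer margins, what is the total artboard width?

506 px

Total width: 3·158 + 2·16 = 506 px.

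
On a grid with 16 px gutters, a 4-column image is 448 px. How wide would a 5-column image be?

4c + 3·16 = 448 → 4c = 400 → c = 100 px.
5-column span = 5·100 + 4·16 = 564 px.

564 px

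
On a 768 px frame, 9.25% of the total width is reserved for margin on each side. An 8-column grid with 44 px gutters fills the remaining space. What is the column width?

768 × (1 − 2·9.25%) = 768 × 81.5% = 625.92 px for the columns.
8 columns + 7 gutters: 8c + 7·44 = 625.92.
8c = 625.92 − 308 = 317.92, so c = 39.74 px.

39.74 px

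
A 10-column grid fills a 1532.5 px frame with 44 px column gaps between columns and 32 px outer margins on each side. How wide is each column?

107.25 px

Content width = 1532.5 − 2·32 = 1468.5 px.
Subtracting 9 column gaps of 44 leaves 1072.5 for 10 columns, so c = 107.25 px.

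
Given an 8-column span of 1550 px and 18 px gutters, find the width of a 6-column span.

1550 − 7·18 = 1424; ÷8 gives c = 178 px.
6 columns plus 5 gutters: 1068 + 90 = 1158 px.

1158 px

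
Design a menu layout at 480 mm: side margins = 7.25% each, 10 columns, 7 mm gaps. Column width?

Each margin = 7.25% of 480 = 34.8 mm; content = 480 − 2·34.8 = 410.4 mm.
410.4 − 9·7 = 347.4; ÷10 gives c = 34.74 mm.

34.74 mm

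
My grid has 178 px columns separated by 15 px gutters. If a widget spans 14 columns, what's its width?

2687 px

14 columns plus 13 gutters: 2492 + 195 = 2687 px.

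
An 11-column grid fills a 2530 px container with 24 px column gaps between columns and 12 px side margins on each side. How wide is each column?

Content width = 2530 − 2·12 = 2506 px.
2506 − 10·24 = 2266; ÷11 gives c = 206 px.

206 px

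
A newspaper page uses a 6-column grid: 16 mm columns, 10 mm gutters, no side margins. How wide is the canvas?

146 mm

Total width: 6·16 + 5·10 = 146 mm.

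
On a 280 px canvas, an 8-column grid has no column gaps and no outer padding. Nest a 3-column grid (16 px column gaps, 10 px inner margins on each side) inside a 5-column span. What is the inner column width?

With no column gaps, each column is 280/8 = 35 px.
5-column span = 5·35 = 175 px.
Inner content = 175 − 2·10 = 155 px.
155 − 2·16 = 123; ÷3 gives d = 41 px.

41 px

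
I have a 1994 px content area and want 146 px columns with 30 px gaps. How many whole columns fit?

11 columns: 11·146 + 10·30 = 1906 px ≤ 1994.
12 columns: 2082 px > 1994. So 11.

11 columns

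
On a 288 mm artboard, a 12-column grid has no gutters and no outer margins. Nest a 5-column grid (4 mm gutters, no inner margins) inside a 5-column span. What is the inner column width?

288 / 12 = 24 mm per column.
With no gutters, 5 columns span 5·24 = 120 mm.
5d + 4·4 = 120 → 5d = 104 → d = 20.8 mm.

20.8 mm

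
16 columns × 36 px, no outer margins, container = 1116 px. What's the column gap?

36 px

Columns use 576 px, leaving 540 px across 15 column gaps = 36 px each.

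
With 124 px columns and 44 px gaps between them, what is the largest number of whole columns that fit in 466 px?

3 columns

3 columns: 3·124 + 2·44 = 460 px ≤ 466.
4 columns: 628 px > 466. So 3.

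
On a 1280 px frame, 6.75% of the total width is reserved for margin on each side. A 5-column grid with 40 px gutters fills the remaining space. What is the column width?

189.44 px

1280 × (1 − 2·6.75%) = 1280 × 86.5% = 1107.2 px for the columns.
1107.2 − 4·40 = 947.2; ÷5 gives c = 189.44 px.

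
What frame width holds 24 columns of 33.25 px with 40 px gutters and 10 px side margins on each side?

1738 px

Frame = 2·10 + 24·33.25 + 23·40 = 20 + 798 + 920 = 1738 px.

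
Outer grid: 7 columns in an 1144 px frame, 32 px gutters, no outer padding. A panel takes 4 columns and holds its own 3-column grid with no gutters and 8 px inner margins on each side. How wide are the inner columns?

7c + 6·32 = 1144 → 7c = 952 → c = 136 px.
4 columns plus 3 gutters: 544 + 96 = 640 px.
Inner content = 640 − 2·8 = 624 px.
3d = 624 → d = 208 px.

208 px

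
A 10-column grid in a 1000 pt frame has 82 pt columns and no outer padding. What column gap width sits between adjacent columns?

Columns use 820 pt, leaving 180 pt across 9 column gaps = 20 pt each.

20 pt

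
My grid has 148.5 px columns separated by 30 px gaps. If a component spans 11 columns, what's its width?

1933.5 px

11 columns plus 10 gaps: 1633.5 + 300 = 1933.5 px.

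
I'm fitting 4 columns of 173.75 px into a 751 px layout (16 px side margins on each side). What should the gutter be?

8 px

Content width = 751 − 2·16 = 719 px.
Columns use 695 px, leaving 24 px across 3 gutters = 8 px each.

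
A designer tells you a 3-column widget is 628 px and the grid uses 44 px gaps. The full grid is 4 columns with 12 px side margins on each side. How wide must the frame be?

628 − 2·44 = 540; ÷3 gives c = 180 px.
Adding margins, columns and gutters: 24 + 720 + 132 = 876 px.

876 px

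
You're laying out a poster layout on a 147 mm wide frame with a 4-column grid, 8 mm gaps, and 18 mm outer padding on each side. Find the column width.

21.75 mm

Inside the margins: 147 − 36 = 111 mm.
111 − 3·8 = 87; ÷4 gives c = 21.75 mm.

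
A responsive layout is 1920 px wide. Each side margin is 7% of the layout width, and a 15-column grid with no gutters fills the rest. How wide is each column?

Each margin = 7% of 1920 = 134.4 px; content = 1920 − 2·134.4 = 1651.2 px.
With no gutters, each column is 1651.2/15 = 110.08 px.

110.08 px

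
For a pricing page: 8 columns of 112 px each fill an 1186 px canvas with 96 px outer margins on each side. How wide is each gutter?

14 px

Take off 192 px of margins, leaving 994 px.
Columns use 896 px, leaving 98 px across 7 gutters = 14 px each.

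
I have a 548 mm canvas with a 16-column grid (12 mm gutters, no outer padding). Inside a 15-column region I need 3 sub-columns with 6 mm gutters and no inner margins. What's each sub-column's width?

167 mm

16 columns + 15 gutters: 16c + 15·12 = 548.
16c = 548 − 180 = 368, so c = 23 mm.
Span of 15: 15·23 + 14·12 = 345 + 168 = 513 mm.
3 columns + 2 gutters: 3d + 2·6 = 513.
3d = 513 − 12 = 501, so d = 167 mm.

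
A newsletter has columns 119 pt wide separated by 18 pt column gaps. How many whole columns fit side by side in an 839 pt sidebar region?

6 columns

6 columns: 6·119 + 5·18 = 804 pt ≤ 839.
7 columns: 941 pt > 839. So 6.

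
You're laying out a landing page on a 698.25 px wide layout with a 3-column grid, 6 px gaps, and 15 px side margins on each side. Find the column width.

218.75 px

Take off 30 px of margins, leaving 668.25 px.
668.25 − 2·6 = 656.25; ÷3 gives c = 218.75 px.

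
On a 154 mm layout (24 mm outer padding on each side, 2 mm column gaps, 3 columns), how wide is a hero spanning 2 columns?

Subtract both margins: 154 − 2·24 = 106 mm.
106 − 2·2 = 102; ÷3 gives c = 34 mm.
2-column span = 2·34 + 1·2 = 70 mm.

70 mm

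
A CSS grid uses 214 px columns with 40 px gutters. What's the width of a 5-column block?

1230 px

5-column span = 5·214 + 4·40 = 1230 px.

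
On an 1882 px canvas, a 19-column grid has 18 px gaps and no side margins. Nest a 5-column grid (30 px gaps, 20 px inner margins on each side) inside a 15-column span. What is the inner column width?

19c + 18·18 = 1882 → 19c = 1558 → c = 82 px.
Span of 15: 15·82 + 14·18 = 1230 + 252 = 1482 px.
Inner content = 1482 − 2·20 = 1442 px.
1442 − 4·30 = 1322; ÷5 gives d = 264.4 px.

264.4 px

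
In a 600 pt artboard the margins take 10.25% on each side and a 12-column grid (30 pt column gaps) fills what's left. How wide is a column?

12.25 pt

Each margin = 10.25% of 600 = 61.5 pt; content = 600 − 2·61.5 = 477 pt.
477 − 11·30 = 147; ÷12 gives c = 12.25 pt.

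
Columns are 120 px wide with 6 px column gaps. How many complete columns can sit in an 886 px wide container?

7 columns: 7·120 + 6·6 = 876 px ≤ 886.
8 columns: 1002 px > 886. So 7.

7 columns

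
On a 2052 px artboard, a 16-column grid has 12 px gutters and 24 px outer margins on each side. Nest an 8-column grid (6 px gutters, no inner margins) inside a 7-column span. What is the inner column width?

Take off 48 px of margins, leaving 2004 px.
2004 − 15·12 = 1824; ÷16 gives c = 114 px.
Span of 7: 7·114 + 6·12 = 798 + 72 = 870 px.
Subtracting 7 gutters of 6 leaves 828 for 8 columns, so d = 103.5 px.

103.5 px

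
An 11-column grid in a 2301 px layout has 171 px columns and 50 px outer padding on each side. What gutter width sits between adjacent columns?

Take off 100 px of margins, leaving 2201 px.
11·171 + 10g = 2201 → 10g = 320 → g = 32 px.

32 px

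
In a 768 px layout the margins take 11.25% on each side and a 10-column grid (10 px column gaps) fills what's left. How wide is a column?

Margins: 11.25% × 768 = 86.4 px each, so content = 768 − 172.8 = 595.2 px.
10 columns + 9 column gaps: 10c + 9·10 = 595.2.
10c = 595.2 − 90 = 505.2, so c = 50.52 px.

50.52 px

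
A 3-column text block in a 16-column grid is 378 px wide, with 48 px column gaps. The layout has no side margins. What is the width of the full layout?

2224 px

3c + 2·48 = 378 → 3c = 282 → c = 94 px.
Summing: 1504 + 720 = 2224 px.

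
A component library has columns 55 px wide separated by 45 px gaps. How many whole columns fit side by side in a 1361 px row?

14 columns

Each extra column adds 55 + 45 = 100 px.
(1361 + 45) / 100 = 14.06, so 14 columns fit.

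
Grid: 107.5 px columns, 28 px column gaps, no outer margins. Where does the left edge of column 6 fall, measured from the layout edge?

677.5 px

Each column+gutter stride is 135.5 px; with no margin, 5 of them is 677.5 px.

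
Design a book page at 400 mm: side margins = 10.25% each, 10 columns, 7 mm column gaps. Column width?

Each margin = 10.25% of 400 = 41 mm; content = 400 − 2·41 = 318 mm.
318 − 9·7 = 255; ÷10 gives c = 25.5 mm.

25.5 mm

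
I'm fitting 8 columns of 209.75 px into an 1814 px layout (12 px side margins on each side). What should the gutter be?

16 px

Inside the margins: 1814 − 24 = 1790 px.
8 columns take 8·209.75 = 1678 px; remaining 112 splits into 7 gutters.
g = 112 / 7 = 16 px.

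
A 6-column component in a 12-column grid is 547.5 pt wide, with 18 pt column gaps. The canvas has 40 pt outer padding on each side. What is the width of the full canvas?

1193 pt

547.5 − 5·18 = 457.5; ÷6 gives c = 76.25 pt.
Total width: 2·40 + 12·76.25 + 11·18 = 1193 pt.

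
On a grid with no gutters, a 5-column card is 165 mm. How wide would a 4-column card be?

165 / 5 = 33 mm per column.
With no gutters, 4 columns span 4·33 = 132 mm.

132 mm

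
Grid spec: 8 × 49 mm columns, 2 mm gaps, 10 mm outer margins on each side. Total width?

426 mm

Artboard = 2·10 + 8·49 + 7·2 = 20 + 392 + 14 = 426 mm.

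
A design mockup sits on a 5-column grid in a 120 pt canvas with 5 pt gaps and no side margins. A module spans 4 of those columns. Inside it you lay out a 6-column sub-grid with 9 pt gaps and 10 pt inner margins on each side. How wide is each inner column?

5 pt

Subtracting 4 gaps of 5 leaves 100 for 5 columns, so c = 20 pt.
4-column span = 4·20 + 3·5 = 95 pt.
Inner content = 95 − 2·10 = 75 pt.
6d + 5·9 = 75 → 6d = 30 → d = 5 pt.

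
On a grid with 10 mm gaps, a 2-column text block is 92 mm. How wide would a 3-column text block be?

Subtracting 1 gap of 10 leaves 82 for 2 columns, so c = 41 mm.
Span of 3: 3·41 + 2·10 = 123 + 20 = 143 mm.

143 mm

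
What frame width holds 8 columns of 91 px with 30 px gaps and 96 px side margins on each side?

Adding margins, columns and gutters: 192 + 728 + 210 = 1130 px.

1130 px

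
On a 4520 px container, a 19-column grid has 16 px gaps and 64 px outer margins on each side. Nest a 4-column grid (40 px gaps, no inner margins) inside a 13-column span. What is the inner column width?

Take off 128 px of margins, leaving 4392 px.
19 columns + 18 gaps: 19c + 18·16 = 4392.
19c = 4392 − 288 = 4104, so c = 216 px.
13 columns plus 12 gaps: 2808 + 192 = 3000 px.
Subtracting 3 gaps of 40 leaves 2880 for 4 columns, so d = 720 px.

720 px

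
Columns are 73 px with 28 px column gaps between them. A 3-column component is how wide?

275 px

3-column span = 3·73 + 2·28 = 275 px.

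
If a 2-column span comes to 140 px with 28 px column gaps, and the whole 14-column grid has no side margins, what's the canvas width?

1148 px

2 columns + 1 column gap: 2c + 1·28 = 140.
2c = 140 − 28 = 112, so c = 56 px.
Summing: 784 + 364 = 1148 px.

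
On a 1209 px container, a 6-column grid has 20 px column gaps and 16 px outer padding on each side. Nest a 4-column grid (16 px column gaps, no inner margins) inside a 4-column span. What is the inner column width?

Inside the margins: 1209 − 32 = 1177 px.
1177 − 5·20 = 1077; ÷6 gives c = 179.5 px.
4 columns plus 3 column gaps: 718 + 60 = 778 px.
4 columns + 3 column gaps: 4d + 3·16 = 778.
4d = 778 − 48 = 730, so d = 182.5 px.

182.5 px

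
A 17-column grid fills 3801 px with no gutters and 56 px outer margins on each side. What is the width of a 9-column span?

1953 px

Subtract both margins: 3801 − 2·56 = 3689 px.
17c = 3689 → c = 217 px.
9-column span = 9·217 = 1953 px.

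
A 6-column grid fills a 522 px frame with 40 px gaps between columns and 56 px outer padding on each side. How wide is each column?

35 px

Subtract both margins: 522 − 2·56 = 410 px.
6c + 5·40 = 410 → 6c = 210 → c = 35 px.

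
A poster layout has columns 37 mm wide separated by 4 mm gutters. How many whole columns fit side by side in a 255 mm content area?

Each extra column adds 37 + 4 = 41 mm.
(255 + 4) / 41 = 6.32, so 6 columns fit.

6 columns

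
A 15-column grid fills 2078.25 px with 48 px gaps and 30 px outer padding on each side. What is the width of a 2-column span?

227.5 px

Take off 60 px of margins, leaving 2018.25 px.
2018.25 − 14·48 = 1346.25; ÷15 gives c = 89.75 px.
2-column span = 2·89.75 + 1·48 = 227.5 px.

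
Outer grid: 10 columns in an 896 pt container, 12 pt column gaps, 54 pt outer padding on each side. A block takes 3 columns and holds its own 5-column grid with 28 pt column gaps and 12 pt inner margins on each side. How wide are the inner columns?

18.4 pt

Inside the margins: 896 − 108 = 788 pt.
Subtracting 9 column gaps of 12 leaves 680 for 10 columns, so c = 68 pt.
3 columns plus 2 column gaps: 204 + 24 = 228 pt.
Inner content = 228 − 2·12 = 204 pt.
5d + 4·28 = 204 → 5d = 92 → d = 18.4 pt.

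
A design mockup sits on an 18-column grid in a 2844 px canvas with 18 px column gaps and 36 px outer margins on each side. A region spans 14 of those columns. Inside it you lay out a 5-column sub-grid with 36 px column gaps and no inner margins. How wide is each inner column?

401.6 px

Outer content = 2844 − 2·36 = 2772 px.
18 columns + 17 column gaps: 18c + 17·18 = 2772.
18c = 2772 − 306 = 2466, so c = 137 px.
Span of 14: 14·137 + 13·18 = 1918 + 234 = 2152 px.
2152 − 4·36 = 2008; ÷5 gives d = 401.6 px.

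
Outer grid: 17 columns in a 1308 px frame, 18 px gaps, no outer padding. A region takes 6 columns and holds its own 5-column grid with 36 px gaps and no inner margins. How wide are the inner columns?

Subtracting 16 gaps of 18 leaves 1020 for 17 columns, so c = 60 px.
6 columns plus 5 gaps: 360 + 90 = 450 px.
5d + 4·36 = 450 → 5d = 306 → d = 61.2 px.

61.2 px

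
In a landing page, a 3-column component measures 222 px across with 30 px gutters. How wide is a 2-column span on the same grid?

3 columns + 2 gutters: 3c + 2·30 = 222.
3c = 222 − 60 = 162, so c = 54 px.
2 columns plus 1 gutter: 108 + 30 = 138 px.

138 px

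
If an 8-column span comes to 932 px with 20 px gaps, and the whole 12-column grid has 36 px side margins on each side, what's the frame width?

1480 px

8 columns + 7 gaps: 8c + 7·20 = 932.
8c = 932 − 140 = 792, so c = 99 px.
Frame = 2·36 + 12·99 + 11·20 = 72 + 1188 + 220 = 1480 px.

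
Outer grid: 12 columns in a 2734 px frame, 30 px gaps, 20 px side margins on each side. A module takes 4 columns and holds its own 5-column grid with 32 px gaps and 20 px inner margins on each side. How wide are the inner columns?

142 px

Inside the margins: 2734 − 40 = 2694 px.
12c + 11·30 = 2694 → 12c = 2364 → c = 197 px.
4-column span = 4·197 + 3·30 = 878 px.
Inner content = 878 − 2·20 = 838 px.
5d + 4·32 = 838 → 5d = 710 → d = 142 px.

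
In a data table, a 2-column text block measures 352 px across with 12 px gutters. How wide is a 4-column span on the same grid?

716 px

2 columns + 1 gutter: 2c + 1·12 = 352.
2c = 352 − 12 = 340, so c = 170 px.
Span of 4: 4·170 + 3·12 = 680 + 36 = 716 px.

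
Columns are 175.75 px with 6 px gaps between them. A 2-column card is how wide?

2 columns plus 1 gap: 351.5 + 6 = 357.5 px.

357.5 px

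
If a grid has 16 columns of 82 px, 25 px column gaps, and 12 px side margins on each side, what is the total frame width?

Total width: 2·12 + 16·82 + 15·25 = 1711 px.

1711 px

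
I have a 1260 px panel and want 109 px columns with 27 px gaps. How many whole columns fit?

9 columns

k columns need k·109 + (k−1)·27 = k·136 − 27.
k·136 − 27 ≤ 1260 → k ≤ 1287 / 136 ≈ 9.46, so k = 9.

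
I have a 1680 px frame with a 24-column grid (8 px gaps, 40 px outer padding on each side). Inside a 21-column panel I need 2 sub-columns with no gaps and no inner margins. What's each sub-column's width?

699.5 px

Subtract both margins: 1680 − 2·40 = 1600 px.
1600 − 23·8 = 1416; ÷24 gives c = 59 px.
21 columns plus 20 gaps: 1239 + 160 = 1399 px.
1399 / 2 = 699.5 px per column.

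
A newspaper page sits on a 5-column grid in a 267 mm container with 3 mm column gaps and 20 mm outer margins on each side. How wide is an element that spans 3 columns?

135 mm

Subtract both margins: 267 − 2·20 = 227 mm.
Subtracting 4 column gaps of 3 leaves 215 for 5 columns, so c = 43 mm.
3-column span = 3·43 + 2·3 = 135 mm.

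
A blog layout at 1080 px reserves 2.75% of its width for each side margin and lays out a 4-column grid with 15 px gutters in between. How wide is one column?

243.9 px

1080 × (1 − 2·2.75%) = 1080 × 94.5% = 1020.6 px for the columns.
4c + 3·15 = 1020.6 → 4c = 975.6 → c = 243.9 px.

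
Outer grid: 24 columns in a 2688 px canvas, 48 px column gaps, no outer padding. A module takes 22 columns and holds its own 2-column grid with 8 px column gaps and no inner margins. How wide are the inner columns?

1226 px

2688 − 23·48 = 1584; ÷24 gives c = 66 px.
22 columns plus 21 column gaps: 1452 + 1008 = 2460 px.
Subtracting 1 column gap of 8 leaves 2452 for 2 columns, so d = 1226 px.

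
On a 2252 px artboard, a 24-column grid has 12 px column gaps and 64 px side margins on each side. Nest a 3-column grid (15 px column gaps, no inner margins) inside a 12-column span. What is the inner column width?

342 px

Outer content = 2252 − 2·64 = 2124 px.
24 columns + 23 column gaps: 24c + 23·12 = 2124.
24c = 2124 − 276 = 1848, so c = 77 px.
12-column span = 12·77 + 11·12 = 1056 px.
3d + 2·15 = 1056 → 3d = 1026 → d = 342 px.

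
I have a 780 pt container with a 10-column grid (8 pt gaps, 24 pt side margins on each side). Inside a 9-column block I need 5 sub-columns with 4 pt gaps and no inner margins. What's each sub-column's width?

Take off 48 pt of margins, leaving 732 pt.
732 − 9·8 = 660; ÷10 gives c = 66 pt.
9-column span = 9·66 + 8·8 = 658 pt.
5 columns + 4 gaps: 5d + 4·4 = 658.
5d = 658 − 16 = 642, so d = 128.4 pt.

128.4 pt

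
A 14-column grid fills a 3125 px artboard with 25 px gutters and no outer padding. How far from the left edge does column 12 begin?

14c + 13·25 = 3125 → 14c = 2800 → c = 200 px.
Each column+gutter stride is 225 px; with no margin, 11 of them is 2475 px.

2475 px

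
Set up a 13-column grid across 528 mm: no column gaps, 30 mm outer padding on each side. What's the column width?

Take off 60 mm of margins, leaving 468 mm.
468 / 13 = 36 mm per column.

36 mm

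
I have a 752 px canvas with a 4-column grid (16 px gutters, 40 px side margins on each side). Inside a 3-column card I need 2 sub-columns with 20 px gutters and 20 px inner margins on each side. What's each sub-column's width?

220 px

Take off 80 px of margins, leaving 672 px.
4 columns + 3 gutters: 4c + 3·16 = 672.
4c = 672 − 48 = 624, so c = 156 px.
3-column span = 3·156 + 2·16 = 500 px.
Inner content = 500 − 2·20 = 460 px.
460 − 1·20 = 440; ÷2 gives d = 220 px.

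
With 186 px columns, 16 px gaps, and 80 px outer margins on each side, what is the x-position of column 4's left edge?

686 px

Before column 4: the margin + 3 columns + 3 gaps.
Offset = 80 + 3·(186 + 16) = 80 + 606 = 686 px.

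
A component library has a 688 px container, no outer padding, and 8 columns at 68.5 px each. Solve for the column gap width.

8·68.5 + 7g = 688 → 7g = 140 → g = 20 px.

20 px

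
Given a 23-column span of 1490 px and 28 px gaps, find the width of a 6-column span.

368 px

1490 − 22·28 = 874; ÷23 gives c = 38 px.
6-column span = 6·38 + 5·28 = 368 px.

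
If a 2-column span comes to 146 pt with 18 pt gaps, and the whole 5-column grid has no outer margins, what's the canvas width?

Subtracting 1 gap of 18 leaves 128 for 2 columns, so c = 64 pt.
Total width: 5·64 + 4·18 = 392 pt.

392 pt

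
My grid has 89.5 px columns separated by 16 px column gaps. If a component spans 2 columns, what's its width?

2 columns plus 1 column gap: 179 + 16 = 195 px.

195 px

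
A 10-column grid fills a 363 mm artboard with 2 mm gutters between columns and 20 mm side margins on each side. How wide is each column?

Subtract both margins: 363 − 2·20 = 323 mm.
10c + 9·2 = 323 → 10c = 305 → c = 30.5 mm.

30.5 mm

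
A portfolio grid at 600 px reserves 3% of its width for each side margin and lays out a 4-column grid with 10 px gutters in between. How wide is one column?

600 × (1 − 2·3%) = 600 × 94% = 564 px for the columns.
4 columns + 3 gutters: 4c + 3·10 = 564.
4c = 564 − 30 = 534, so c = 133.5 px.

133.5 px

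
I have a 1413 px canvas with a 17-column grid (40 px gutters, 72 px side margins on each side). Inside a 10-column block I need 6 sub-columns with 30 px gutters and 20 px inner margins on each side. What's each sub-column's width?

90 px

Inside the margins: 1413 − 144 = 1269 px.
17 columns + 16 gutters: 17c + 16·40 = 1269.
17c = 1269 − 640 = 629, so c = 37 px.
10-column span = 10·37 + 9·40 = 730 px.
Inner content = 730 − 2·20 = 690 px.
6d + 5·30 = 690 → 6d = 540 → d = 90 px.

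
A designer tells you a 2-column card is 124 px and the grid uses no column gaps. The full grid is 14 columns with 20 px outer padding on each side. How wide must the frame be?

2c = 124 → c = 62 px.
Summing: 40 + 868 = 908 px.

908 px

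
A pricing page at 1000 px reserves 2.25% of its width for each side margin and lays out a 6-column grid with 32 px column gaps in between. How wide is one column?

1000 × (1 − 2·2.25%) = 1000 × 95.5% = 955 px for the columns.
955 − 5·32 = 795; ÷6 gives c = 132.5 px.

132.5 px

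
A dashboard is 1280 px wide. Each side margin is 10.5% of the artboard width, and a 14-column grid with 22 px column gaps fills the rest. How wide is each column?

Each margin = 10.5% of 1280 = 134.4 px; content = 1280 − 2·134.4 = 1011.2 px.
Subtracting 13 column gaps of 22 leaves 725.2 for 14 columns, so c = 51.8 px.

51.8 px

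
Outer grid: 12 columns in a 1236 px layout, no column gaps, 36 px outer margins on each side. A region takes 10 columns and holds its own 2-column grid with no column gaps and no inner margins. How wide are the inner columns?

Take off 72 px of margins, leaving 1164 px.
With no column gaps, each column is 1164/12 = 97 px.
With no column gaps, 10 columns span 10·97 = 970 px.
970 / 2 = 485 px per column.

485 px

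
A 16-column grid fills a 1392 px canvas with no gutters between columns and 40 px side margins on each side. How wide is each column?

82 px

Content width = 1392 − 2·40 = 1312 px.
With no gutters, each column is 1312/16 = 82 px.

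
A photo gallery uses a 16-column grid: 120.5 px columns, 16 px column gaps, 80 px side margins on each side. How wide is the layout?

2328 px

Total width: 2·80 + 16·120.5 + 15·16 = 2328 px.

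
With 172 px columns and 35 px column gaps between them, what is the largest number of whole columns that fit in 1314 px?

6 columns

Each extra column adds 172 + 35 = 207 px.
(1314 + 35) / 207 = 6.52, so 6 columns fit.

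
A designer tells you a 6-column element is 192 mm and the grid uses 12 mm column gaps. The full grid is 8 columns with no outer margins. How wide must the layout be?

260 mm

Subtracting 5 column gaps of 12 leaves 132 for 6 columns, so c = 22 mm.
Total width: 8·22 + 7·12 = 260 mm.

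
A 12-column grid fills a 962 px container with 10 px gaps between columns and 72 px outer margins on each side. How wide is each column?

59 px

Subtract both margins: 962 − 2·72 = 818 px.
12c + 11·10 = 818 → 12c = 708 → c = 59 px.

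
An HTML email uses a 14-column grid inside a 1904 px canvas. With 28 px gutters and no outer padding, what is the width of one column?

1904 − 13·28 = 1540; ÷14 gives c = 110 px.

110 px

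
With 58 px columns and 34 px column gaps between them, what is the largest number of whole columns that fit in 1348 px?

k columns need k·58 + (k−1)·34 = k·92 − 34.
k·92 − 34 ≤ 1348 → k ≤ 1382 / 92 ≈ 15.02, so k = 15.

15 columns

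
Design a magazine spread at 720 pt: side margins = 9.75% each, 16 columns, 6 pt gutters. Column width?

30.6 pt

Each margin = 9.75% of 720 = 70.2 pt; content = 720 − 2·70.2 = 579.6 pt.
Subtracting 15 gutters of 6 leaves 489.6 for 16 columns, so c = 30.6 pt.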